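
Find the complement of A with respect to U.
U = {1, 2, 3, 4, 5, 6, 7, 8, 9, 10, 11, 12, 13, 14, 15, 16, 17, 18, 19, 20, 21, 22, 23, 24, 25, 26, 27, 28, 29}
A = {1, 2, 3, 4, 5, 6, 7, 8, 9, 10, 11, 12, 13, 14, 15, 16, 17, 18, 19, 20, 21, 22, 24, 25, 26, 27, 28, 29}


Universal set U = {1, 2, 3, 4, 5, 6, 7, 8, 9, 10, 11, 12, 13, 14, 15, 16, 17, 18, 19, 20, 21, 22, 23, 24, 25, 26, 27, 28, 29}
Set A = {1, 2, 3, 4, 5, 6, 7, 8, 9, 10, 11, 12, 13, 14, 15, 16, 17, 18, 19, 20, 21, 22, 24, 25, 26, 27, 28, 29}
A' = U \ A = elements in U but not in A
Checking each element of U:
1 (in A, exclude), 2 (in A, exclude), 3 (in A, exclude), 4 (in A, exclude), 5 (in A, exclude), 6 (in A, exclude), 7 (in A, exclude), 8 (in A, exclude), 9 (in A, exclude), 10 (in A, exclude), 11 (in A, exclude), 12 (in A, exclude), 13 (in A, exclude), 14 (in A, exclude), 15 (in A, exclude), 16 (in A, exclude), 17 (in A, exclude), 18 (in A, exclude), 19 (in A, exclude), 20 (in A, exclude), 21 (in A, exclude), 22 (in A, exclude), 23 (not in A, include), 24 (in A, exclude), 25 (in A, exclude), 26 (in A, exclude), 27 (in A, exclude), 28 (in A, exclude), 29 (in A, exclude)
A' = {23}

{23}


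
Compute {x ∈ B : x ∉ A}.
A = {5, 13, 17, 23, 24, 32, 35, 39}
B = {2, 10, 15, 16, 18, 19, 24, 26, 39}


Set A = {5, 13, 17, 23, 24, 32, 35, 39}
Set B = {2, 10, 15, 16, 18, 19, 24, 26, 39}
Check each element of B against A:
2 ∉ A (include), 10 ∉ A (include), 15 ∉ A (include), 16 ∉ A (include), 18 ∉ A (include), 19 ∉ A (include), 24 ∈ A, 26 ∉ A (include), 39 ∈ A
Elements of B not in A: {2, 10, 15, 16, 18, 19, 26}

{2, 10, 15, 16, 18, 19, 26}


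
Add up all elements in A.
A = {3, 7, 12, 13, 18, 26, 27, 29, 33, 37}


Set A = {3, 7, 12, 13, 18, 26, 27, 29, 33, 37}
Sum = 3 + 7 + 12 + 13 + 18 + 26 + 27 + 29 + 33 + 37 = 205

205


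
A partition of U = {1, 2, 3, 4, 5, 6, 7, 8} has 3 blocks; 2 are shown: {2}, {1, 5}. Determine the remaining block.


U = {1, 2, 3, 4, 5, 6, 7, 8}
Shown blocks: {2}, {1, 5}
A partition's blocks are pairwise disjoint and cover U, so the missing block = U \ (union of shown blocks).
Union of shown blocks: {1, 2, 5}
Missing block = U \ (union) = {3, 4, 6, 7, 8}

{3, 4, 6, 7, 8}


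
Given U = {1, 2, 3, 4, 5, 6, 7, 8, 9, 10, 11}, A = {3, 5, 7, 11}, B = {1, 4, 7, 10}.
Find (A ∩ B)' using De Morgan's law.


U = {1, 2, 3, 4, 5, 6, 7, 8, 9, 10, 11}
A = {3, 5, 7, 11}, B = {1, 4, 7, 10}
A ∩ B = {7}
(A ∩ B)' = U \ (A ∩ B) = {1, 2, 3, 4, 5, 6, 8, 9, 10, 11}
Verification via A' ∪ B': A' = {1, 2, 4, 6, 8, 9, 10}, B' = {2, 3, 5, 6, 8, 9, 11}
A' ∪ B' = {1, 2, 3, 4, 5, 6, 8, 9, 10, 11} ✓

{1, 2, 3, 4, 5, 6, 8, 9, 10, 11}


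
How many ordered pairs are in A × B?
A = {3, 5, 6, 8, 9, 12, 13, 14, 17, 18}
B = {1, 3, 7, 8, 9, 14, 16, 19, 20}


Set A = {3, 5, 6, 8, 9, 12, 13, 14, 17, 18} has 10 elements.
Set B = {1, 3, 7, 8, 9, 14, 16, 19, 20} has 9 elements.
|A × B| = |A| × |B| = 10 × 9 = 90

90


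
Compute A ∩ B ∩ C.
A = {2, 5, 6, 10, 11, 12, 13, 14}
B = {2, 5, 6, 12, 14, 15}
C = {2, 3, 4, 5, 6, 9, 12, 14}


Set A = {2, 5, 6, 10, 11, 12, 13, 14}
Set B = {2, 5, 6, 12, 14, 15}
Set C = {2, 3, 4, 5, 6, 9, 12, 14}
First, A ∩ B = {2, 5, 6, 12, 14}
Then, (A ∩ B) ∩ C = {2, 5, 6, 12, 14}

{2, 5, 6, 12, 14}


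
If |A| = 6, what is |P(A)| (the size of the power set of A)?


The set has 6 elements.
The power set contains all possible subsets.
|P(A)| = 2^|A| = 2^6 = 64

64


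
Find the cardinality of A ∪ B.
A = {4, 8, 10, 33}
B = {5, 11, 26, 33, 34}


Set A = {4, 8, 10, 33}, |A| = 4
Set B = {5, 11, 26, 33, 34}, |B| = 5
A ∩ B = {33}, |A ∩ B| = 1
|A ∪ B| = |A| + |B| - |A ∩ B| = 4 + 5 - 1 = 8

8


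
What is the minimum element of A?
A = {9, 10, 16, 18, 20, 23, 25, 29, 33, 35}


Set A = {9, 10, 16, 18, 20, 23, 25, 29, 33, 35}
Elements in ascending order: 9, 10, 16, 18, 20, 23, 25, 29, 33, 35
The smallest element is 9.

9


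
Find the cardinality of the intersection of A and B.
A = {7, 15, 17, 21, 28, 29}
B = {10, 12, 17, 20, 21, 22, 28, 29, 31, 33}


Set A = {7, 15, 17, 21, 28, 29}
Set B = {10, 12, 17, 20, 21, 22, 28, 29, 31, 33}
A ∩ B = {17, 21, 28, 29}
|A ∩ B| = 4

4


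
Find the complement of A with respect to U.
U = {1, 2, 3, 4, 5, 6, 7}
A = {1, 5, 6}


Universal set U = {1, 2, 3, 4, 5, 6, 7}
Set A = {1, 5, 6}
A' = U \ A = elements in U but not in A
Checking each element of U:
1 (in A, exclude), 2 (not in A, include), 3 (not in A, include), 4 (not in A, include), 5 (in A, exclude), 6 (in A, exclude), 7 (not in A, include)
A' = {2, 3, 4, 7}

{2, 3, 4, 7}


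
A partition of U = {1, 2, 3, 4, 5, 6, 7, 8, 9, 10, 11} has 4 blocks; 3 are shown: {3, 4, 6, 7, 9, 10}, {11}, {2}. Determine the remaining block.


U = {1, 2, 3, 4, 5, 6, 7, 8, 9, 10, 11}
Shown blocks: {3, 4, 6, 7, 9, 10}, {11}, {2}
A partition's blocks are pairwise disjoint and cover U, so the missing block = U \ (union of shown blocks).
Union of shown blocks: {2, 3, 4, 6, 7, 9, 10, 11}
Missing block = U \ (union) = {1, 5, 8}

{1, 5, 8}


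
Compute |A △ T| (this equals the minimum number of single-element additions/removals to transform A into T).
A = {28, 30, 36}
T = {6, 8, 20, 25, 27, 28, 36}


Set A = {28, 30, 36}
Set T = {6, 8, 20, 25, 27, 28, 36}
Elements to remove from A (in A, not in T): {30} → 1 removals
Elements to add to A (in T, not in A): {6, 8, 20, 25, 27} → 5 additions
Total edits = 1 + 5 = 6

6


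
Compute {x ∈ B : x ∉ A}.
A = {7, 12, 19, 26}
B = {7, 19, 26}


Set A = {7, 12, 19, 26}
Set B = {7, 19, 26}
Check each element of B against A:
7 ∈ A, 19 ∈ A, 26 ∈ A
Elements of B not in A: {}

{}


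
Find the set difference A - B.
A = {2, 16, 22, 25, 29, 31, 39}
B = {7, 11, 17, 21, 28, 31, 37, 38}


Set A = {2, 16, 22, 25, 29, 31, 39}
Set B = {7, 11, 17, 21, 28, 31, 37, 38}
A \ B includes elements in A that are not in B.
Check each element of A:
2 (not in B, keep), 16 (not in B, keep), 22 (not in B, keep), 25 (not in B, keep), 29 (not in B, keep), 31 (in B, remove), 39 (not in B, keep)
A \ B = {2, 16, 22, 25, 29, 39}

{2, 16, 22, 25, 29, 39}


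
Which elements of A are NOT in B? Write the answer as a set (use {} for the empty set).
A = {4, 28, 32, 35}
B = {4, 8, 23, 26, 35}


Set A = {4, 28, 32, 35}
Set B = {4, 8, 23, 26, 35}
Check each element of A against B:
4 ∈ B, 28 ∉ B (include), 32 ∉ B (include), 35 ∈ B
Elements of A not in B: {28, 32}

{28, 32}


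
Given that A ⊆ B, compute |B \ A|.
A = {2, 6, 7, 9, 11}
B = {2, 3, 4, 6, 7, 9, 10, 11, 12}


Set A = {2, 6, 7, 9, 11}, |A| = 5
Set B = {2, 3, 4, 6, 7, 9, 10, 11, 12}, |B| = 9
Since A ⊆ B: B \ A = {3, 4, 10, 12}
|B| - |A| = 9 - 5 = 4

4


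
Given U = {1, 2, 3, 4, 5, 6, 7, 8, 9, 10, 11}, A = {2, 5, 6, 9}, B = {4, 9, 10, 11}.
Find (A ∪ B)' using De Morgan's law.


U = {1, 2, 3, 4, 5, 6, 7, 8, 9, 10, 11}
A = {2, 5, 6, 9}, B = {4, 9, 10, 11}
A ∪ B = {2, 4, 5, 6, 9, 10, 11}
(A ∪ B)' = U \ (A ∪ B) = {1, 3, 7, 8}
Verification via A' ∩ B': A' = {1, 3, 4, 7, 8, 10, 11}, B' = {1, 2, 3, 5, 6, 7, 8}
A' ∩ B' = {1, 3, 7, 8} ✓

{1, 3, 7, 8}


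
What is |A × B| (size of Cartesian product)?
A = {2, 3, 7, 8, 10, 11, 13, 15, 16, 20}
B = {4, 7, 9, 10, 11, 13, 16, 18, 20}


Set A = {2, 3, 7, 8, 10, 11, 13, 15, 16, 20} has 10 elements.
Set B = {4, 7, 9, 10, 11, 13, 16, 18, 20} has 9 elements.
|A × B| = |A| × |B| = 10 × 9 = 90

90


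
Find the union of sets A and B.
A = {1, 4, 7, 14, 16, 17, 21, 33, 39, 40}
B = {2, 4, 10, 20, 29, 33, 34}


Set A = {1, 4, 7, 14, 16, 17, 21, 33, 39, 40}
Set B = {2, 4, 10, 20, 29, 33, 34}
A ∪ B includes all elements in either set.
Elements from A: {1, 4, 7, 14, 16, 17, 21, 33, 39, 40}
Elements from B not already included: {2, 10, 20, 29, 34}
A ∪ B = {1, 2, 4, 7, 10, 14, 16, 17, 20, 21, 29, 33, 34, 39, 40}

{1, 2, 4, 7, 10, 14, 16, 17, 20, 21, 29, 33, 34, 39, 40}


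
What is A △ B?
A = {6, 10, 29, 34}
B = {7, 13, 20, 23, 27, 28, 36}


Set A = {6, 10, 29, 34}
Set B = {7, 13, 20, 23, 27, 28, 36}
A △ B = (A \ B) ∪ (B \ A)
Elements in A but not B: {6, 10, 29, 34}
Elements in B but not A: {7, 13, 20, 23, 27, 28, 36}
A △ B = {6, 7, 10, 13, 20, 23, 27, 28, 29, 34, 36}

{6, 7, 10, 13, 20, 23, 27, 28, 29, 34, 36}


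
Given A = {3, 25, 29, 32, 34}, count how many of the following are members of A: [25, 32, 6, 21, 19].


Set A = {3, 25, 29, 32, 34}
Candidates: [25, 32, 6, 21, 19]
Check each candidate:
25 ∈ A, 32 ∈ A, 6 ∉ A, 21 ∉ A, 19 ∉ A
Count of candidates in A: 2

2


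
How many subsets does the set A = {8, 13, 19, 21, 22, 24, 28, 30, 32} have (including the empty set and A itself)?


Set A = {8, 13, 19, 21, 22, 24, 28, 30, 32}
|A| = 9
The power set P(A) contains all subsets of A.
|P(A)| = 2^|A| = 2^9 = 512

512


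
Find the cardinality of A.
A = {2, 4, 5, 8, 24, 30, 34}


Set A = {2, 4, 5, 8, 24, 30, 34}
Listing elements: 2, 4, 5, 8, 24, 30, 34
Counting: 7 elements
|A| = 7

7


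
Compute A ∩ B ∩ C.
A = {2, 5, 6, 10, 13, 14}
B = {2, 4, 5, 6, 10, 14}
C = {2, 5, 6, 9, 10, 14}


Set A = {2, 5, 6, 10, 13, 14}
Set B = {2, 4, 5, 6, 10, 14}
Set C = {2, 5, 6, 9, 10, 14}
First, A ∩ B = {2, 5, 6, 10, 14}
Then, (A ∩ B) ∩ C = {2, 5, 6, 10, 14}

{2, 5, 6, 10, 14}


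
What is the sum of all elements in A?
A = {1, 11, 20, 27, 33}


Set A = {1, 11, 20, 27, 33}
Sum = 1 + 11 + 20 + 27 + 33 = 92

92


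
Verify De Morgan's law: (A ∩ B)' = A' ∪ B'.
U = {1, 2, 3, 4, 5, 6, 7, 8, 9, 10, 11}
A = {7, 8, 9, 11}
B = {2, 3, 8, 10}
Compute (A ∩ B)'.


U = {1, 2, 3, 4, 5, 6, 7, 8, 9, 10, 11}
A = {7, 8, 9, 11}, B = {2, 3, 8, 10}
A ∩ B = {8}
(A ∩ B)' = U \ (A ∩ B) = {1, 2, 3, 4, 5, 6, 7, 9, 10, 11}
Verification via A' ∪ B': A' = {1, 2, 3, 4, 5, 6, 10}, B' = {1, 4, 5, 6, 7, 9, 11}
A' ∪ B' = {1, 2, 3, 4, 5, 6, 7, 9, 10, 11} ✓

{1, 2, 3, 4, 5, 6, 7, 9, 10, 11}


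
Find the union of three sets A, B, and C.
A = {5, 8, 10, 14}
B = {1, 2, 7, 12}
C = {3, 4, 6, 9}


Set A = {5, 8, 10, 14}
Set B = {1, 2, 7, 12}
Set C = {3, 4, 6, 9}
First, A ∪ B = {1, 2, 5, 7, 8, 10, 12, 14}
Then, (A ∪ B) ∪ C = {1, 2, 3, 4, 5, 6, 7, 8, 9, 10, 12, 14}

{1, 2, 3, 4, 5, 6, 7, 8, 9, 10, 12, 14}


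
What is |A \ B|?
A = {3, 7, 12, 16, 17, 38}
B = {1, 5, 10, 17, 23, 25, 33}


Set A = {3, 7, 12, 16, 17, 38}
Set B = {1, 5, 10, 17, 23, 25, 33}
A \ B = {3, 7, 12, 16, 38}
|A \ B| = 5

5


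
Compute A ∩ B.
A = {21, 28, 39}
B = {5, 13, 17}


Set A = {21, 28, 39}
Set B = {5, 13, 17}
A ∩ B includes only elements in both sets.
Check each element of A against B:
21 ✗, 28 ✗, 39 ✗
A ∩ B = {}

{}


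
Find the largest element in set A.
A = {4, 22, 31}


Set A = {4, 22, 31}
Elements in ascending order: 4, 22, 31
The largest element is 31.

31


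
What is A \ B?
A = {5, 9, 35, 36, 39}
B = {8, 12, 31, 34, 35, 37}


Set A = {5, 9, 35, 36, 39}
Set B = {8, 12, 31, 34, 35, 37}
A \ B includes elements in A that are not in B.
Check each element of A:
5 (not in B, keep), 9 (not in B, keep), 35 (in B, remove), 36 (not in B, keep), 39 (not in B, keep)
A \ B = {5, 9, 36, 39}

{5, 9, 36, 39}


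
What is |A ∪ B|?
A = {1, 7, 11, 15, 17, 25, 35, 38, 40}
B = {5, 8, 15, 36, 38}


Set A = {1, 7, 11, 15, 17, 25, 35, 38, 40}, |A| = 9
Set B = {5, 8, 15, 36, 38}, |B| = 5
A ∩ B = {15, 38}, |A ∩ B| = 2
|A ∪ B| = |A| + |B| - |A ∩ B| = 9 + 5 - 2 = 12

12


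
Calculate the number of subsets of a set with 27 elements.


The set has 27 elements.
The power set contains all possible subsets.
|P(A)| = 2^|A| = 2^27 = 134217728

134217728


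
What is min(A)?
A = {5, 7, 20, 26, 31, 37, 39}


Set A = {5, 7, 20, 26, 31, 37, 39}
Elements in ascending order: 5, 7, 20, 26, 31, 37, 39
The smallest element is 5.

5


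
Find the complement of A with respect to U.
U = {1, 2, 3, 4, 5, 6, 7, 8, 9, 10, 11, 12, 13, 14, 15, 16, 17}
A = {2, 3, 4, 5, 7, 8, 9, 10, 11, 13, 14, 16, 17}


Universal set U = {1, 2, 3, 4, 5, 6, 7, 8, 9, 10, 11, 12, 13, 14, 15, 16, 17}
Set A = {2, 3, 4, 5, 7, 8, 9, 10, 11, 13, 14, 16, 17}
A' = U \ A = elements in U but not in A
Checking each element of U:
1 (not in A, include), 2 (in A, exclude), 3 (in A, exclude), 4 (in A, exclude), 5 (in A, exclude), 6 (not in A, include), 7 (in A, exclude), 8 (in A, exclude), 9 (in A, exclude), 10 (in A, exclude), 11 (in A, exclude), 12 (not in A, include), 13 (in A, exclude), 14 (in A, exclude), 15 (not in A, include), 16 (in A, exclude), 17 (in A, exclude)
A' = {1, 6, 12, 15}

{1, 6, 12, 15}


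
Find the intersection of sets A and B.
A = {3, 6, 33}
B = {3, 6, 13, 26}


Set A = {3, 6, 33}
Set B = {3, 6, 13, 26}
A ∩ B includes only elements in both sets.
Check each element of A against B:
3 ✓, 6 ✓, 33 ✗
A ∩ B = {3, 6}

{3, 6}


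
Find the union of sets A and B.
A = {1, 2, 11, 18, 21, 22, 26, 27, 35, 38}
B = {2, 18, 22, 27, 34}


Set A = {1, 2, 11, 18, 21, 22, 26, 27, 35, 38}
Set B = {2, 18, 22, 27, 34}
A ∪ B includes all elements in either set.
Elements from A: {1, 2, 11, 18, 21, 22, 26, 27, 35, 38}
Elements from B not already included: {34}
A ∪ B = {1, 2, 11, 18, 21, 22, 26, 27, 34, 35, 38}

{1, 2, 11, 18, 21, 22, 26, 27, 34, 35, 38}


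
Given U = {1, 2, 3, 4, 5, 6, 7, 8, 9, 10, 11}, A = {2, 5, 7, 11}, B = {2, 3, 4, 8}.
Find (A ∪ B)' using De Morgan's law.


U = {1, 2, 3, 4, 5, 6, 7, 8, 9, 10, 11}
A = {2, 5, 7, 11}, B = {2, 3, 4, 8}
A ∪ B = {2, 3, 4, 5, 7, 8, 11}
(A ∪ B)' = U \ (A ∪ B) = {1, 6, 9, 10}
Verification via A' ∩ B': A' = {1, 3, 4, 6, 8, 9, 10}, B' = {1, 5, 6, 7, 9, 10, 11}
A' ∩ B' = {1, 6, 9, 10} ✓

{1, 6, 9, 10}


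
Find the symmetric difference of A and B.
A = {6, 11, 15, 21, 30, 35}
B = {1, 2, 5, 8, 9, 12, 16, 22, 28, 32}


Set A = {6, 11, 15, 21, 30, 35}
Set B = {1, 2, 5, 8, 9, 12, 16, 22, 28, 32}
A △ B = (A \ B) ∪ (B \ A)
Elements in A but not B: {6, 11, 15, 21, 30, 35}
Elements in B but not A: {1, 2, 5, 8, 9, 12, 16, 22, 28, 32}
A △ B = {1, 2, 5, 6, 8, 9, 11, 12, 15, 16, 21, 22, 28, 30, 32, 35}

{1, 2, 5, 6, 8, 9, 11, 12, 15, 16, 21, 22, 28, 30, 32, 35}


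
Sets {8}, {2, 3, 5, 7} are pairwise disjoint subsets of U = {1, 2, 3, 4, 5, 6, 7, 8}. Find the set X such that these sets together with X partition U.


U = {1, 2, 3, 4, 5, 6, 7, 8}
Shown blocks: {8}, {2, 3, 5, 7}
A partition's blocks are pairwise disjoint and cover U, so the missing block = U \ (union of shown blocks).
Union of shown blocks: {2, 3, 5, 7, 8}
Missing block = U \ (union) = {1, 4, 6}

{1, 4, 6}


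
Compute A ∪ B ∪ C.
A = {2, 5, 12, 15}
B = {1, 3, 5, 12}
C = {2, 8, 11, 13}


Set A = {2, 5, 12, 15}
Set B = {1, 3, 5, 12}
Set C = {2, 8, 11, 13}
First, A ∪ B = {1, 2, 3, 5, 12, 15}
Then, (A ∪ B) ∪ C = {1, 2, 3, 5, 8, 11, 12, 13, 15}

{1, 2, 3, 5, 8, 11, 12, 13, 15}


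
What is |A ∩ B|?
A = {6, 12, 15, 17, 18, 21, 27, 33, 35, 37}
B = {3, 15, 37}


Set A = {6, 12, 15, 17, 18, 21, 27, 33, 35, 37}
Set B = {3, 15, 37}
A ∩ B = {15, 37}
|A ∩ B| = 2

2


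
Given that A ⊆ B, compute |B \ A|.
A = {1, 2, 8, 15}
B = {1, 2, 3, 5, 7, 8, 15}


Set A = {1, 2, 8, 15}, |A| = 4
Set B = {1, 2, 3, 5, 7, 8, 15}, |B| = 7
Since A ⊆ B: B \ A = {3, 5, 7}
|B| - |A| = 7 - 4 = 3

3


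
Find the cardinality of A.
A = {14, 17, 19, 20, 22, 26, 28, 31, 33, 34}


Set A = {14, 17, 19, 20, 22, 26, 28, 31, 33, 34}
Listing elements: 14, 17, 19, 20, 22, 26, 28, 31, 33, 34
Counting: 10 elements
|A| = 10

10


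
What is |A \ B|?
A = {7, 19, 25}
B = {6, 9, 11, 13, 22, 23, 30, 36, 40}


Set A = {7, 19, 25}
Set B = {6, 9, 11, 13, 22, 23, 30, 36, 40}
A \ B = {7, 19, 25}
|A \ B| = 3

3


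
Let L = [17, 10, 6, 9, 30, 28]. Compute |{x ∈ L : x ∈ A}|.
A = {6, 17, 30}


Set A = {6, 17, 30}
Candidates: [17, 10, 6, 9, 30, 28]
Check each candidate:
17 ∈ A, 10 ∉ A, 6 ∈ A, 9 ∉ A, 30 ∈ A, 28 ∉ A
Count of candidates in A: 3

3


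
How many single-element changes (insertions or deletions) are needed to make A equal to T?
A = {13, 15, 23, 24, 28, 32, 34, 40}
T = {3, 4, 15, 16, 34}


Set A = {13, 15, 23, 24, 28, 32, 34, 40}
Set T = {3, 4, 15, 16, 34}
Elements to remove from A (in A, not in T): {13, 23, 24, 28, 32, 40} → 6 removals
Elements to add to A (in T, not in A): {3, 4, 16} → 3 additions
Total edits = 6 + 3 = 9

9


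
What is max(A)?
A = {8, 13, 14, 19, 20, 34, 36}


Set A = {8, 13, 14, 19, 20, 34, 36}
Elements in ascending order: 8, 13, 14, 19, 20, 34, 36
The largest element is 36.

36


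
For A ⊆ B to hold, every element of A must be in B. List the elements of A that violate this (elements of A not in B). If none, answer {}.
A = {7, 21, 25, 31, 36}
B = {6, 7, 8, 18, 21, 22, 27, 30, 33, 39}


Set A = {7, 21, 25, 31, 36}
Set B = {6, 7, 8, 18, 21, 22, 27, 30, 33, 39}
Check each element of A against B:
7 ∈ B, 21 ∈ B, 25 ∉ B (include), 31 ∉ B (include), 36 ∉ B (include)
Elements of A not in B: {25, 31, 36}

{25, 31, 36}


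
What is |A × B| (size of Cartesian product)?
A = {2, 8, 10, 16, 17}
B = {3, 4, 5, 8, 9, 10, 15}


Set A = {2, 8, 10, 16, 17} has 5 elements.
Set B = {3, 4, 5, 8, 9, 10, 15} has 7 elements.
|A × B| = |A| × |B| = 5 × 7 = 35

35


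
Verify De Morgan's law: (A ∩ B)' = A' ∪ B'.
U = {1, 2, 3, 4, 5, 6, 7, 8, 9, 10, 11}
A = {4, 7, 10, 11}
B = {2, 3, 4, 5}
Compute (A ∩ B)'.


U = {1, 2, 3, 4, 5, 6, 7, 8, 9, 10, 11}
A = {4, 7, 10, 11}, B = {2, 3, 4, 5}
A ∩ B = {4}
(A ∩ B)' = U \ (A ∩ B) = {1, 2, 3, 5, 6, 7, 8, 9, 10, 11}
Verification via A' ∪ B': A' = {1, 2, 3, 5, 6, 8, 9}, B' = {1, 6, 7, 8, 9, 10, 11}
A' ∪ B' = {1, 2, 3, 5, 6, 7, 8, 9, 10, 11} ✓

{1, 2, 3, 5, 6, 7, 8, 9, 10, 11}


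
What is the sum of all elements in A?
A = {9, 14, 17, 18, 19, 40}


Set A = {9, 14, 17, 18, 19, 40}
Sum = 9 + 14 + 17 + 18 + 19 + 40 = 117

117


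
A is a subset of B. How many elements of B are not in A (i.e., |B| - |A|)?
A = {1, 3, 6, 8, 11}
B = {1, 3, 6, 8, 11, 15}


Set A = {1, 3, 6, 8, 11}, |A| = 5
Set B = {1, 3, 6, 8, 11, 15}, |B| = 6
Since A ⊆ B: B \ A = {15}
|B| - |A| = 6 - 5 = 1

1


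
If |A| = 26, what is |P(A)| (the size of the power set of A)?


The set has 26 elements.
The power set contains all possible subsets.
|P(A)| = 2^|A| = 2^26 = 67108864

67108864


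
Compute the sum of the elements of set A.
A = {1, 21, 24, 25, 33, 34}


Set A = {1, 21, 24, 25, 33, 34}
Sum = 1 + 21 + 24 + 25 + 33 + 34 = 138

138


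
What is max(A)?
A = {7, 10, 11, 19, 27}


Set A = {7, 10, 11, 19, 27}
Elements in ascending order: 7, 10, 11, 19, 27
The largest element is 27.

27


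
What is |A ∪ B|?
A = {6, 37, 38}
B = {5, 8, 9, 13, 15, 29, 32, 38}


Set A = {6, 37, 38}, |A| = 3
Set B = {5, 8, 9, 13, 15, 29, 32, 38}, |B| = 8
A ∩ B = {38}, |A ∩ B| = 1
|A ∪ B| = |A| + |B| - |A ∩ B| = 3 + 8 - 1 = 10

10


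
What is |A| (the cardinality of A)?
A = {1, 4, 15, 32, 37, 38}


Set A = {1, 4, 15, 32, 37, 38}
Listing elements: 1, 4, 15, 32, 37, 38
Counting: 6 elements
|A| = 6

6


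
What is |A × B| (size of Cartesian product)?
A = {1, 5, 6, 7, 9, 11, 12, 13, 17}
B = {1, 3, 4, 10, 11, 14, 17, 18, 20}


Set A = {1, 5, 6, 7, 9, 11, 12, 13, 17} has 9 elements.
Set B = {1, 3, 4, 10, 11, 14, 17, 18, 20} has 9 elements.
|A × B| = |A| × |B| = 9 × 9 = 81

81


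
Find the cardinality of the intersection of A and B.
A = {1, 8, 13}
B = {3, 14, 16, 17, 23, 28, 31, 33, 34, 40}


Set A = {1, 8, 13}
Set B = {3, 14, 16, 17, 23, 28, 31, 33, 34, 40}
A ∩ B = {}
|A ∩ B| = 0

0


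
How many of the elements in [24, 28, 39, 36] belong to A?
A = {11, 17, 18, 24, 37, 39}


Set A = {11, 17, 18, 24, 37, 39}
Candidates: [24, 28, 39, 36]
Check each candidate:
24 ∈ A, 28 ∉ A, 39 ∈ A, 36 ∉ A
Count of candidates in A: 2

2


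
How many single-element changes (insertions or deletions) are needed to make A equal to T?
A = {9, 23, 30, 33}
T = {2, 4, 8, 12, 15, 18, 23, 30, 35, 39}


Set A = {9, 23, 30, 33}
Set T = {2, 4, 8, 12, 15, 18, 23, 30, 35, 39}
Elements to remove from A (in A, not in T): {9, 33} → 2 removals
Elements to add to A (in T, not in A): {2, 4, 8, 12, 15, 18, 35, 39} → 8 additions
Total edits = 2 + 8 = 10

10


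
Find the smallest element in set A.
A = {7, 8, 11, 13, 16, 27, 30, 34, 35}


Set A = {7, 8, 11, 13, 16, 27, 30, 34, 35}
Elements in ascending order: 7, 8, 11, 13, 16, 27, 30, 34, 35
The smallest element is 7.

7


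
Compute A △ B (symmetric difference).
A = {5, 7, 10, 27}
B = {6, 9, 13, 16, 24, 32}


Set A = {5, 7, 10, 27}
Set B = {6, 9, 13, 16, 24, 32}
A △ B = (A \ B) ∪ (B \ A)
Elements in A but not B: {5, 7, 10, 27}
Elements in B but not A: {6, 9, 13, 16, 24, 32}
A △ B = {5, 6, 7, 9, 10, 13, 16, 24, 27, 32}

{5, 6, 7, 9, 10, 13, 16, 24, 27, 32}


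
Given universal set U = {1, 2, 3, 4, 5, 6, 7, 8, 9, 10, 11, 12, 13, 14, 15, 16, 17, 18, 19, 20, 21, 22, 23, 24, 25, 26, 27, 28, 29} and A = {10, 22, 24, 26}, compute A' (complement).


Universal set U = {1, 2, 3, 4, 5, 6, 7, 8, 9, 10, 11, 12, 13, 14, 15, 16, 17, 18, 19, 20, 21, 22, 23, 24, 25, 26, 27, 28, 29}
Set A = {10, 22, 24, 26}
A' = U \ A = elements in U but not in A
Checking each element of U:
1 (not in A, include), 2 (not in A, include), 3 (not in A, include), 4 (not in A, include), 5 (not in A, include), 6 (not in A, include), 7 (not in A, include), 8 (not in A, include), 9 (not in A, include), 10 (in A, exclude), 11 (not in A, include), 12 (not in A, include), 13 (not in A, include), 14 (not in A, include), 15 (not in A, include), 16 (not in A, include), 17 (not in A, include), 18 (not in A, include), 19 (not in A, include), 20 (not in A, include), 21 (not in A, include), 22 (in A, exclude), 23 (not in A, include), 24 (in A, exclude), 25 (not in A, include), 26 (in A, exclude), 27 (not in A, include), 28 (not in A, include), 29 (not in A, include)
A' = {1, 2, 3, 4, 5, 6, 7, 8, 9, 11, 12, 13, 14, 15, 16, 17, 18, 19, 20, 21, 23, 25, 27, 28, 29}

{1, 2, 3, 4, 5, 6, 7, 8, 9, 11, 12, 13, 14, 15, 16, 17, 18, 19, 20, 21, 23, 25, 27, 28, 29}


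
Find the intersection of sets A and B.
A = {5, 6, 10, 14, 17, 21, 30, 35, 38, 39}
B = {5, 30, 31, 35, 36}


Set A = {5, 6, 10, 14, 17, 21, 30, 35, 38, 39}
Set B = {5, 30, 31, 35, 36}
A ∩ B includes only elements in both sets.
Check each element of A against B:
5 ✓, 6 ✗, 10 ✗, 14 ✗, 17 ✗, 21 ✗, 30 ✓, 35 ✓, 38 ✗, 39 ✗
A ∩ B = {5, 30, 35}

{5, 30, 35}


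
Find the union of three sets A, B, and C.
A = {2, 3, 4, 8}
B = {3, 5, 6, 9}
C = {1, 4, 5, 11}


Set A = {2, 3, 4, 8}
Set B = {3, 5, 6, 9}
Set C = {1, 4, 5, 11}
First, A ∪ B = {2, 3, 4, 5, 6, 8, 9}
Then, (A ∪ B) ∪ C = {1, 2, 3, 4, 5, 6, 8, 9, 11}

{1, 2, 3, 4, 5, 6, 8, 9, 11}


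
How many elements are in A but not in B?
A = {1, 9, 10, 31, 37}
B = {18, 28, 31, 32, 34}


Set A = {1, 9, 10, 31, 37}
Set B = {18, 28, 31, 32, 34}
A \ B = {1, 9, 10, 37}
|A \ B| = 4

4


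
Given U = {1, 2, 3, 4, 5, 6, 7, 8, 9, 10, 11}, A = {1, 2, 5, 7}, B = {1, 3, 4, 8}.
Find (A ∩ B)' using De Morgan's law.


U = {1, 2, 3, 4, 5, 6, 7, 8, 9, 10, 11}
A = {1, 2, 5, 7}, B = {1, 3, 4, 8}
A ∩ B = {1}
(A ∩ B)' = U \ (A ∩ B) = {2, 3, 4, 5, 6, 7, 8, 9, 10, 11}
Verification via A' ∪ B': A' = {3, 4, 6, 8, 9, 10, 11}, B' = {2, 5, 6, 7, 9, 10, 11}
A' ∪ B' = {2, 3, 4, 5, 6, 7, 8, 9, 10, 11} ✓

{2, 3, 4, 5, 6, 7, 8, 9, 10, 11}


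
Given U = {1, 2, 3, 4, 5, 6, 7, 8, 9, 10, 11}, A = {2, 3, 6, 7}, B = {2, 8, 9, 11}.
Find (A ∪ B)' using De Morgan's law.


U = {1, 2, 3, 4, 5, 6, 7, 8, 9, 10, 11}
A = {2, 3, 6, 7}, B = {2, 8, 9, 11}
A ∪ B = {2, 3, 6, 7, 8, 9, 11}
(A ∪ B)' = U \ (A ∪ B) = {1, 4, 5, 10}
Verification via A' ∩ B': A' = {1, 4, 5, 8, 9, 10, 11}, B' = {1, 3, 4, 5, 6, 7, 10}
A' ∩ B' = {1, 4, 5, 10} ✓

{1, 4, 5, 10}


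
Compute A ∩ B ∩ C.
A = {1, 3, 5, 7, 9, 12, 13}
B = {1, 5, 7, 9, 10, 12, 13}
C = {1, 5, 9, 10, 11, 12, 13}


Set A = {1, 3, 5, 7, 9, 12, 13}
Set B = {1, 5, 7, 9, 10, 12, 13}
Set C = {1, 5, 9, 10, 11, 12, 13}
First, A ∩ B = {1, 5, 7, 9, 12, 13}
Then, (A ∩ B) ∩ C = {1, 5, 9, 12, 13}

{1, 5, 9, 12, 13}


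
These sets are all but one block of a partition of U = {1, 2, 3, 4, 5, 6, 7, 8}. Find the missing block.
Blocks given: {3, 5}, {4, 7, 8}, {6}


U = {1, 2, 3, 4, 5, 6, 7, 8}
Shown blocks: {3, 5}, {4, 7, 8}, {6}
A partition's blocks are pairwise disjoint and cover U, so the missing block = U \ (union of shown blocks).
Union of shown blocks: {3, 4, 5, 6, 7, 8}
Missing block = U \ (union) = {1, 2}

{1, 2}


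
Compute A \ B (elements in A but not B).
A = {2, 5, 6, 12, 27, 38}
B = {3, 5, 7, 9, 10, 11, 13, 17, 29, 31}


Set A = {2, 5, 6, 12, 27, 38}
Set B = {3, 5, 7, 9, 10, 11, 13, 17, 29, 31}
A \ B includes elements in A that are not in B.
Check each element of A:
2 (not in B, keep), 5 (in B, remove), 6 (not in B, keep), 12 (not in B, keep), 27 (not in B, keep), 38 (not in B, keep)
A \ B = {2, 6, 12, 27, 38}

{2, 6, 12, 27, 38}


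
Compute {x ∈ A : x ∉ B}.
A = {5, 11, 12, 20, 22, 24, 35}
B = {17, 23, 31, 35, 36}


Set A = {5, 11, 12, 20, 22, 24, 35}
Set B = {17, 23, 31, 35, 36}
Check each element of A against B:
5 ∉ B (include), 11 ∉ B (include), 12 ∉ B (include), 20 ∉ B (include), 22 ∉ B (include), 24 ∉ B (include), 35 ∈ B
Elements of A not in B: {5, 11, 12, 20, 22, 24}

{5, 11, 12, 20, 22, 24}


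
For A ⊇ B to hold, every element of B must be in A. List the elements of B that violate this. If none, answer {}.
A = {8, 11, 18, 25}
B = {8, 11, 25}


Set A = {8, 11, 18, 25}
Set B = {8, 11, 25}
Check each element of B against A:
8 ∈ A, 11 ∈ A, 25 ∈ A
Elements of B not in A: {}

{}


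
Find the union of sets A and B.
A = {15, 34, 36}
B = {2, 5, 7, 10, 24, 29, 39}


Set A = {15, 34, 36}
Set B = {2, 5, 7, 10, 24, 29, 39}
A ∪ B includes all elements in either set.
Elements from A: {15, 34, 36}
Elements from B not already included: {2, 5, 7, 10, 24, 29, 39}
A ∪ B = {2, 5, 7, 10, 15, 24, 29, 34, 36, 39}

{2, 5, 7, 10, 15, 24, 29, 34, 36, 39}


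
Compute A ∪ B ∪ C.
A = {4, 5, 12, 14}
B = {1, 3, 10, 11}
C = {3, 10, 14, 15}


Set A = {4, 5, 12, 14}
Set B = {1, 3, 10, 11}
Set C = {3, 10, 14, 15}
First, A ∪ B = {1, 3, 4, 5, 10, 11, 12, 14}
Then, (A ∪ B) ∪ C = {1, 3, 4, 5, 10, 11, 12, 14, 15}

{1, 3, 4, 5, 10, 11, 12, 14, 15}


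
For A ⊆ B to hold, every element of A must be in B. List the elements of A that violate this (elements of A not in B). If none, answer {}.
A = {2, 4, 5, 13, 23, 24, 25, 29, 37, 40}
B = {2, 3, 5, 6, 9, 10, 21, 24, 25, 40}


Set A = {2, 4, 5, 13, 23, 24, 25, 29, 37, 40}
Set B = {2, 3, 5, 6, 9, 10, 21, 24, 25, 40}
Check each element of A against B:
2 ∈ B, 4 ∉ B (include), 5 ∈ B, 13 ∉ B (include), 23 ∉ B (include), 24 ∈ B, 25 ∈ B, 29 ∉ B (include), 37 ∉ B (include), 40 ∈ B
Elements of A not in B: {4, 13, 23, 29, 37}

{4, 13, 23, 29, 37}


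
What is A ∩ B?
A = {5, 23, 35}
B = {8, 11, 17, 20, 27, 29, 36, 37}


Set A = {5, 23, 35}
Set B = {8, 11, 17, 20, 27, 29, 36, 37}
A ∩ B includes only elements in both sets.
Check each element of A against B:
5 ✗, 23 ✗, 35 ✗
A ∩ B = {}

{}


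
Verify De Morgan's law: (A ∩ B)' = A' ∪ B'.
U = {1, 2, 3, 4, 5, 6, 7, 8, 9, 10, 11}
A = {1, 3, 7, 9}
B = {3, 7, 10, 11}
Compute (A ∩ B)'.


U = {1, 2, 3, 4, 5, 6, 7, 8, 9, 10, 11}
A = {1, 3, 7, 9}, B = {3, 7, 10, 11}
A ∩ B = {3, 7}
(A ∩ B)' = U \ (A ∩ B) = {1, 2, 4, 5, 6, 8, 9, 10, 11}
Verification via A' ∪ B': A' = {2, 4, 5, 6, 8, 10, 11}, B' = {1, 2, 4, 5, 6, 8, 9}
A' ∪ B' = {1, 2, 4, 5, 6, 8, 9, 10, 11} ✓

{1, 2, 4, 5, 6, 8, 9, 10, 11}


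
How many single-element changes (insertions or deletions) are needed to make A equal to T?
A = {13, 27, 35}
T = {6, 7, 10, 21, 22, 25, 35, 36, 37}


Set A = {13, 27, 35}
Set T = {6, 7, 10, 21, 22, 25, 35, 36, 37}
Elements to remove from A (in A, not in T): {13, 27} → 2 removals
Elements to add to A (in T, not in A): {6, 7, 10, 21, 22, 25, 36, 37} → 8 additions
Total edits = 2 + 8 = 10

10


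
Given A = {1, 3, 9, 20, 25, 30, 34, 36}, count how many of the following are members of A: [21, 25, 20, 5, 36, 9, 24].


Set A = {1, 3, 9, 20, 25, 30, 34, 36}
Candidates: [21, 25, 20, 5, 36, 9, 24]
Check each candidate:
21 ∉ A, 25 ∈ A, 20 ∈ A, 5 ∉ A, 36 ∈ A, 9 ∈ A, 24 ∉ A
Count of candidates in A: 4

4


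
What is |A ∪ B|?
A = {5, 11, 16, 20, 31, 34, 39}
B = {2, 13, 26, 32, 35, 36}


Set A = {5, 11, 16, 20, 31, 34, 39}, |A| = 7
Set B = {2, 13, 26, 32, 35, 36}, |B| = 6
A ∩ B = {}, |A ∩ B| = 0
|A ∪ B| = |A| + |B| - |A ∩ B| = 7 + 6 - 0 = 13

13


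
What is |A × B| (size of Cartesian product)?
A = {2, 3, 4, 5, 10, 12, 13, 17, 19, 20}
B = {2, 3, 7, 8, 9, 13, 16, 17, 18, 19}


Set A = {2, 3, 4, 5, 10, 12, 13, 17, 19, 20} has 10 elements.
Set B = {2, 3, 7, 8, 9, 13, 16, 17, 18, 19} has 10 elements.
|A × B| = |A| × |B| = 10 × 10 = 100

100


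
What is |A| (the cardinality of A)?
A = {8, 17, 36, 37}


Set A = {8, 17, 36, 37}
Listing elements: 8, 17, 36, 37
Counting: 4 elements
|A| = 4

4


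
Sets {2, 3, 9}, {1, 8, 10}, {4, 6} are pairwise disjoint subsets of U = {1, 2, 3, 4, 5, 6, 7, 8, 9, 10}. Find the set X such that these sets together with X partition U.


U = {1, 2, 3, 4, 5, 6, 7, 8, 9, 10}
Shown blocks: {2, 3, 9}, {1, 8, 10}, {4, 6}
A partition's blocks are pairwise disjoint and cover U, so the missing block = U \ (union of shown blocks).
Union of shown blocks: {1, 2, 3, 4, 6, 8, 9, 10}
Missing block = U \ (union) = {5, 7}

{5, 7}


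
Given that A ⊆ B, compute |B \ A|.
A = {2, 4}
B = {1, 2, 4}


Set A = {2, 4}, |A| = 2
Set B = {1, 2, 4}, |B| = 3
Since A ⊆ B: B \ A = {1}
|B| - |A| = 3 - 2 = 1

1


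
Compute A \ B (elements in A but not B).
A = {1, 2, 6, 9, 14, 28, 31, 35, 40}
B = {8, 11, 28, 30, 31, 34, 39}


Set A = {1, 2, 6, 9, 14, 28, 31, 35, 40}
Set B = {8, 11, 28, 30, 31, 34, 39}
A \ B includes elements in A that are not in B.
Check each element of A:
1 (not in B, keep), 2 (not in B, keep), 6 (not in B, keep), 9 (not in B, keep), 14 (not in B, keep), 28 (in B, remove), 31 (in B, remove), 35 (not in B, keep), 40 (not in B, keep)
A \ B = {1, 2, 6, 9, 14, 35, 40}

{1, 2, 6, 9, 14, 35, 40}


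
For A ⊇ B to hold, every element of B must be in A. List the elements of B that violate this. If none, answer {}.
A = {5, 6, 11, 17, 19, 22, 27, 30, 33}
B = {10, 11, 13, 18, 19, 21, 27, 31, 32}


Set A = {5, 6, 11, 17, 19, 22, 27, 30, 33}
Set B = {10, 11, 13, 18, 19, 21, 27, 31, 32}
Check each element of B against A:
10 ∉ A (include), 11 ∈ A, 13 ∉ A (include), 18 ∉ A (include), 19 ∈ A, 21 ∉ A (include), 27 ∈ A, 31 ∉ A (include), 32 ∉ A (include)
Elements of B not in A: {10, 13, 18, 21, 31, 32}

{10, 13, 18, 21, 31, 32}


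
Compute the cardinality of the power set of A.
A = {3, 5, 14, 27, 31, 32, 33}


Set A = {3, 5, 14, 27, 31, 32, 33}
|A| = 7
The power set P(A) contains all subsets of A.
|P(A)| = 2^|A| = 2^7 = 128

128


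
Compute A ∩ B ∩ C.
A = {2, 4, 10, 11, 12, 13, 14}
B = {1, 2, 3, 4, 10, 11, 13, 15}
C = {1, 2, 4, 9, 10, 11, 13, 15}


Set A = {2, 4, 10, 11, 12, 13, 14}
Set B = {1, 2, 3, 4, 10, 11, 13, 15}
Set C = {1, 2, 4, 9, 10, 11, 13, 15}
First, A ∩ B = {2, 4, 10, 11, 13}
Then, (A ∩ B) ∩ C = {2, 4, 10, 11, 13}

{2, 4, 10, 11, 13}


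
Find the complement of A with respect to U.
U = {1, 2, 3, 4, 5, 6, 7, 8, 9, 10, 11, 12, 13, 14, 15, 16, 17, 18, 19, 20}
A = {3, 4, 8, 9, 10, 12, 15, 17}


Universal set U = {1, 2, 3, 4, 5, 6, 7, 8, 9, 10, 11, 12, 13, 14, 15, 16, 17, 18, 19, 20}
Set A = {3, 4, 8, 9, 10, 12, 15, 17}
A' = U \ A = elements in U but not in A
Checking each element of U:
1 (not in A, include), 2 (not in A, include), 3 (in A, exclude), 4 (in A, exclude), 5 (not in A, include), 6 (not in A, include), 7 (not in A, include), 8 (in A, exclude), 9 (in A, exclude), 10 (in A, exclude), 11 (not in A, include), 12 (in A, exclude), 13 (not in A, include), 14 (not in A, include), 15 (in A, exclude), 16 (not in A, include), 17 (in A, exclude), 18 (not in A, include), 19 (not in A, include), 20 (not in A, include)
A' = {1, 2, 5, 6, 7, 11, 13, 14, 16, 18, 19, 20}

{1, 2, 5, 6, 7, 11, 13, 14, 16, 18, 19, 20}


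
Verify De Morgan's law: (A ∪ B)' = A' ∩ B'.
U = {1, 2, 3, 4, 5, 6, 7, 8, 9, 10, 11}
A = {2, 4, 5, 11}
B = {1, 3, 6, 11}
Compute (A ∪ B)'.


U = {1, 2, 3, 4, 5, 6, 7, 8, 9, 10, 11}
A = {2, 4, 5, 11}, B = {1, 3, 6, 11}
A ∪ B = {1, 2, 3, 4, 5, 6, 11}
(A ∪ B)' = U \ (A ∪ B) = {7, 8, 9, 10}
Verification via A' ∩ B': A' = {1, 3, 6, 7, 8, 9, 10}, B' = {2, 4, 5, 7, 8, 9, 10}
A' ∩ B' = {7, 8, 9, 10} ✓

{7, 8, 9, 10}


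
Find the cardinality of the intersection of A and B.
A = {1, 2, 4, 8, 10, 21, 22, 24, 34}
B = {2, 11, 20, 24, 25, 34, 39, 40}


Set A = {1, 2, 4, 8, 10, 21, 22, 24, 34}
Set B = {2, 11, 20, 24, 25, 34, 39, 40}
A ∩ B = {2, 24, 34}
|A ∩ B| = 3

3


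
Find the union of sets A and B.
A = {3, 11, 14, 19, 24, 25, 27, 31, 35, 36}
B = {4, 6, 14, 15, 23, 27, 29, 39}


Set A = {3, 11, 14, 19, 24, 25, 27, 31, 35, 36}
Set B = {4, 6, 14, 15, 23, 27, 29, 39}
A ∪ B includes all elements in either set.
Elements from A: {3, 11, 14, 19, 24, 25, 27, 31, 35, 36}
Elements from B not already included: {4, 6, 15, 23, 29, 39}
A ∪ B = {3, 4, 6, 11, 14, 15, 19, 23, 24, 25, 27, 29, 31, 35, 36, 39}

{3, 4, 6, 11, 14, 15, 19, 23, 24, 25, 27, 29, 31, 35, 36, 39}


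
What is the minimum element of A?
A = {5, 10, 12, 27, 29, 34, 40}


Set A = {5, 10, 12, 27, 29, 34, 40}
Elements in ascending order: 5, 10, 12, 27, 29, 34, 40
The smallest element is 5.

5


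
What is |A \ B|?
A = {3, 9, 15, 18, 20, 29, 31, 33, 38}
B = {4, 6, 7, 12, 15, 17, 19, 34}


Set A = {3, 9, 15, 18, 20, 29, 31, 33, 38}
Set B = {4, 6, 7, 12, 15, 17, 19, 34}
A \ B = {3, 9, 18, 20, 29, 31, 33, 38}
|A \ B| = 8

8


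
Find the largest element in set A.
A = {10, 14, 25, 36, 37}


Set A = {10, 14, 25, 36, 37}
Elements in ascending order: 10, 14, 25, 36, 37
The largest element is 37.

37


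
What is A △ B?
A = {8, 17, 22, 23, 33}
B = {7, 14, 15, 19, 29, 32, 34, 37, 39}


Set A = {8, 17, 22, 23, 33}
Set B = {7, 14, 15, 19, 29, 32, 34, 37, 39}
A △ B = (A \ B) ∪ (B \ A)
Elements in A but not B: {8, 17, 22, 23, 33}
Elements in B but not A: {7, 14, 15, 19, 29, 32, 34, 37, 39}
A △ B = {7, 8, 14, 15, 17, 19, 22, 23, 29, 32, 33, 34, 37, 39}

{7, 8, 14, 15, 17, 19, 22, 23, 29, 32, 33, 34, 37, 39}


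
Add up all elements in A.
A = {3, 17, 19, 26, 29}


Set A = {3, 17, 19, 26, 29}
Sum = 3 + 17 + 19 + 26 + 29 = 94

94


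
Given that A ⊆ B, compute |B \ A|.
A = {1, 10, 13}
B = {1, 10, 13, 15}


Set A = {1, 10, 13}, |A| = 3
Set B = {1, 10, 13, 15}, |B| = 4
Since A ⊆ B: B \ A = {15}
|B| - |A| = 4 - 3 = 1

1


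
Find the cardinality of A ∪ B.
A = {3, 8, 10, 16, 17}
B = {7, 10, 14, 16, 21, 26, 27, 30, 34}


Set A = {3, 8, 10, 16, 17}, |A| = 5
Set B = {7, 10, 14, 16, 21, 26, 27, 30, 34}, |B| = 9
A ∩ B = {10, 16}, |A ∩ B| = 2
|A ∪ B| = |A| + |B| - |A ∩ B| = 5 + 9 - 2 = 12

12


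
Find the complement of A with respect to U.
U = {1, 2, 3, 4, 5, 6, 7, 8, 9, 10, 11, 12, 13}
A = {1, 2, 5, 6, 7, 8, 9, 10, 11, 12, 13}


Universal set U = {1, 2, 3, 4, 5, 6, 7, 8, 9, 10, 11, 12, 13}
Set A = {1, 2, 5, 6, 7, 8, 9, 10, 11, 12, 13}
A' = U \ A = elements in U but not in A
Checking each element of U:
1 (in A, exclude), 2 (in A, exclude), 3 (not in A, include), 4 (not in A, include), 5 (in A, exclude), 6 (in A, exclude), 7 (in A, exclude), 8 (in A, exclude), 9 (in A, exclude), 10 (in A, exclude), 11 (in A, exclude), 12 (in A, exclude), 13 (in A, exclude)
A' = {3, 4}

{3, 4}


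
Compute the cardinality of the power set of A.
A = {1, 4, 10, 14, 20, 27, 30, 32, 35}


Set A = {1, 4, 10, 14, 20, 27, 30, 32, 35}
|A| = 9
The power set P(A) contains all subsets of A.
|P(A)| = 2^|A| = 2^9 = 512

512


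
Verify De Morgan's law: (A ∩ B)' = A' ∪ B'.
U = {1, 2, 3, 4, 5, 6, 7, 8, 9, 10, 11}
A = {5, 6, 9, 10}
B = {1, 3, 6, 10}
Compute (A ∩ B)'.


U = {1, 2, 3, 4, 5, 6, 7, 8, 9, 10, 11}
A = {5, 6, 9, 10}, B = {1, 3, 6, 10}
A ∩ B = {6, 10}
(A ∩ B)' = U \ (A ∩ B) = {1, 2, 3, 4, 5, 7, 8, 9, 11}
Verification via A' ∪ B': A' = {1, 2, 3, 4, 7, 8, 11}, B' = {2, 4, 5, 7, 8, 9, 11}
A' ∪ B' = {1, 2, 3, 4, 5, 7, 8, 9, 11} ✓

{1, 2, 3, 4, 5, 7, 8, 9, 11}


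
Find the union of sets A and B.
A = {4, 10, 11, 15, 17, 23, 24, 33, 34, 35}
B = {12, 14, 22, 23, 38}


Set A = {4, 10, 11, 15, 17, 23, 24, 33, 34, 35}
Set B = {12, 14, 22, 23, 38}
A ∪ B includes all elements in either set.
Elements from A: {4, 10, 11, 15, 17, 23, 24, 33, 34, 35}
Elements from B not already included: {12, 14, 22, 38}
A ∪ B = {4, 10, 11, 12, 14, 15, 17, 22, 23, 24, 33, 34, 35, 38}

{4, 10, 11, 12, 14, 15, 17, 22, 23, 24, 33, 34, 35, 38}


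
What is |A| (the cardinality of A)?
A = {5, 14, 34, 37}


Set A = {5, 14, 34, 37}
Listing elements: 5, 14, 34, 37
Counting: 4 elements
|A| = 4

4


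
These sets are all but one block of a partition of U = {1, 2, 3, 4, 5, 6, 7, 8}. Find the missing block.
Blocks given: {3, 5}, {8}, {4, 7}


U = {1, 2, 3, 4, 5, 6, 7, 8}
Shown blocks: {3, 5}, {8}, {4, 7}
A partition's blocks are pairwise disjoint and cover U, so the missing block = U \ (union of shown blocks).
Union of shown blocks: {3, 4, 5, 7, 8}
Missing block = U \ (union) = {1, 2, 6}

{1, 2, 6}


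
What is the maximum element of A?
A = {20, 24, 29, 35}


Set A = {20, 24, 29, 35}
Elements in ascending order: 20, 24, 29, 35
The largest element is 35.

35


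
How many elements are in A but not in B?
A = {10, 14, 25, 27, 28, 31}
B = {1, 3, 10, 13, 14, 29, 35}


Set A = {10, 14, 25, 27, 28, 31}
Set B = {1, 3, 10, 13, 14, 29, 35}
A \ B = {25, 27, 28, 31}
|A \ B| = 4

4


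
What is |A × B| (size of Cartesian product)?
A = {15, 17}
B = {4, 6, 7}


Set A = {15, 17} has 2 elements.
Set B = {4, 6, 7} has 3 elements.
|A × B| = |A| × |B| = 2 × 3 = 6

6


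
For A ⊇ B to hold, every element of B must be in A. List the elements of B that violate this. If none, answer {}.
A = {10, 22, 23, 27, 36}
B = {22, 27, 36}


Set A = {10, 22, 23, 27, 36}
Set B = {22, 27, 36}
Check each element of B against A:
22 ∈ A, 27 ∈ A, 36 ∈ A
Elements of B not in A: {}

{}


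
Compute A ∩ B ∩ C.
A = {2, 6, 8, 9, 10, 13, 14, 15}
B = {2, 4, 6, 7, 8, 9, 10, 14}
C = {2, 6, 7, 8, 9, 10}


Set A = {2, 6, 8, 9, 10, 13, 14, 15}
Set B = {2, 4, 6, 7, 8, 9, 10, 14}
Set C = {2, 6, 7, 8, 9, 10}
First, A ∩ B = {2, 6, 8, 9, 10, 14}
Then, (A ∩ B) ∩ C = {2, 6, 8, 9, 10}

{2, 6, 8, 9, 10}


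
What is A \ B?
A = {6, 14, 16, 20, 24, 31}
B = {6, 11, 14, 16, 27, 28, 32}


Set A = {6, 14, 16, 20, 24, 31}
Set B = {6, 11, 14, 16, 27, 28, 32}
A \ B includes elements in A that are not in B.
Check each element of A:
6 (in B, remove), 14 (in B, remove), 16 (in B, remove), 20 (not in B, keep), 24 (not in B, keep), 31 (not in B, keep)
A \ B = {20, 24, 31}

{20, 24, 31}


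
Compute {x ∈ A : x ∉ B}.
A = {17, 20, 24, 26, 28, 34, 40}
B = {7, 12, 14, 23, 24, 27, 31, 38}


Set A = {17, 20, 24, 26, 28, 34, 40}
Set B = {7, 12, 14, 23, 24, 27, 31, 38}
Check each element of A against B:
17 ∉ B (include), 20 ∉ B (include), 24 ∈ B, 26 ∉ B (include), 28 ∉ B (include), 34 ∉ B (include), 40 ∉ B (include)
Elements of A not in B: {17, 20, 26, 28, 34, 40}

{17, 20, 26, 28, 34, 40}


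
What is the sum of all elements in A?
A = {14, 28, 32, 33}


Set A = {14, 28, 32, 33}
Sum = 14 + 28 + 32 + 33 = 107

107


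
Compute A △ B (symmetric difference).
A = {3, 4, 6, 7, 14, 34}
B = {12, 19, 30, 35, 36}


Set A = {3, 4, 6, 7, 14, 34}
Set B = {12, 19, 30, 35, 36}
A △ B = (A \ B) ∪ (B \ A)
Elements in A but not B: {3, 4, 6, 7, 14, 34}
Elements in B but not A: {12, 19, 30, 35, 36}
A △ B = {3, 4, 6, 7, 12, 14, 19, 30, 34, 35, 36}

{3, 4, 6, 7, 12, 14, 19, 30, 34, 35, 36}


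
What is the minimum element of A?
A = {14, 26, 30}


Set A = {14, 26, 30}
Elements in ascending order: 14, 26, 30
The smallest element is 14.

14
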